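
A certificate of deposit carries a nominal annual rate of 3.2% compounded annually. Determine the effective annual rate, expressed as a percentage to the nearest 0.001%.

3.200%

Annual compounding means the effective rate equals the nominal rate: 3.200%.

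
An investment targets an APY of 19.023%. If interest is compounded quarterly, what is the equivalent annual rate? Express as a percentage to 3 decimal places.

(1 + r/4)^4 − 1 = 0.19023, so 1 + r/4 = 1.19023^(1/4).
r/4 = 0.044498, so r = 0.177993 = 17.799%.

17.799%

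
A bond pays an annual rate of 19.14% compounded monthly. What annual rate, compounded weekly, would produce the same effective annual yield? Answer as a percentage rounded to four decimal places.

EAR = (1 + 0.1914/12)^12 − 1 = 0.209116.
Solve (1 + r/52)^52 = 1.209116: r/52 = 1.209116^(1/52) − 1 = 0.003658, so r = 0.190237 = 19.0237%.

19.0237%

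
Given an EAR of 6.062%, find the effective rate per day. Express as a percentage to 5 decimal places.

0.01613%

The per-day rate i satisfies (1 + i)^365 = 1 + 0.06062.
i = 1.06062^(1/365) − 1 = 0.0001613 = 0.01613%.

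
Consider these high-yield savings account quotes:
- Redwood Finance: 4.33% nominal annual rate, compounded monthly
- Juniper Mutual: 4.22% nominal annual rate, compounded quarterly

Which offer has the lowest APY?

Redwood Finance: (1 + 0.0433/12)^12 − 1 = 4.417%
Juniper Mutual: (1 + 0.0422/4)^4 − 1 = 4.287%
The lowest effective annual rate is Juniper Mutual at 4.287%.

Juniper Mutual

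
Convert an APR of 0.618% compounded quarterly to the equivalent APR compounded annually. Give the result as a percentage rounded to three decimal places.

EAR = (1 + 0.00618/4)^4 − 1 = 0.006194.
Compounded annually, the equivalent nominal rate is the EAR itself: 0.619%.

0.619%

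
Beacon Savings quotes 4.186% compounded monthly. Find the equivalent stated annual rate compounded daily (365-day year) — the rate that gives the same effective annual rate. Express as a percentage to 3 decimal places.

EAR = (1 + 0.04186/12)^12 − 1 = 0.042673.
Solve (1 + r/365)^365 = 1.042673: r/365 = 1.042673^(1/365) − 1 = 0.000114, so r = 0.041790 = 4.179%.

4.179%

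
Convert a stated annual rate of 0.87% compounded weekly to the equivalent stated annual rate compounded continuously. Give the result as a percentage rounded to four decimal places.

EAR = (1 + 0.0087/52)^52 − 1 = 0.008737.
Equivalent continuous rate: r = ln(1 + 0.008737) = 0.008699 = 0.8699%.

0.8699%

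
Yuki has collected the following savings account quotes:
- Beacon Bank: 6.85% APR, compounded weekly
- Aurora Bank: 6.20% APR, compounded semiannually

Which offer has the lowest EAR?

Aurora Bank

Beacon Bank: (1 + 0.0685/52)^52 − 1 = 7.085%
Aurora Bank: (1 + 0.0620/2)^2 − 1 = 6.296%
The lowest effective annual rate is Aurora Bank at 6.296%.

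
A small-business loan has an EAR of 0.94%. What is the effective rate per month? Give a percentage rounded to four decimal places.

0.0780%

The per-month rate i satisfies (1 + i)^12 = 1 + 0.0094.
i = 1.0094^(1/12) − 1 = 0.0007800 = 0.0780%.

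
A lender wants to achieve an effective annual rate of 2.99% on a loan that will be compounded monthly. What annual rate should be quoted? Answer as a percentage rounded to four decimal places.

2.9498%

(1 + r/12)^12 − 1 = 0.0299, so 1 + r/12 = 1.0299^(1/12).
r/12 = 0.002458, so r = 0.029498 = 2.9498%.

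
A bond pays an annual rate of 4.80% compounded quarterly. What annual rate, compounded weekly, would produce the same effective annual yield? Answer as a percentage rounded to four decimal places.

4.7736%

EAR = (1 + 0.0480/4)^4 − 1 = 0.048871.
Solve (1 + r/52)^52 = 1.048871: r/52 = 1.048871^(1/52) − 1 = 0.000918, so r = 0.047736 = 4.7736%.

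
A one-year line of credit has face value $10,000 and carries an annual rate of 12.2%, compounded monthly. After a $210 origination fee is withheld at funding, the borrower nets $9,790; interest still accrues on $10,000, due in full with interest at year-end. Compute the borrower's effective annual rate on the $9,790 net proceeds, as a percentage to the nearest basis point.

15.33%

Amount owed after one year: 10,000 × (1 + 0.122/12)^12 = 10,000 × 1.129058 = $11,290.58.
Effective rate on net proceeds: 11,290.58 / 9,790 − 1 = 0.153277 = 15.33%.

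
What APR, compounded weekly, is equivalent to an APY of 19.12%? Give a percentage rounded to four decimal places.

(1 + r/52)^52 − 1 = 0.1912, so 1 + r/52 = 1.1912^(1/52).
r/52 = 0.003370, so r = 0.175256 = 17.5256%.

17.5256%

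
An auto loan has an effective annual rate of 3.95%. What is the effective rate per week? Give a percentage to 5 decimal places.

0.07453%

The per-week rate i satisfies (1 + i)^52 = 1 + 0.0395.
i = 1.0395^(1/52) − 1 = 0.0007453 = 0.07453%.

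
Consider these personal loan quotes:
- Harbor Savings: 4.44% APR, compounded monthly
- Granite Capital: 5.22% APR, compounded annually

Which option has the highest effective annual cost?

Harbor Savings: (1 + 0.0444/12)^12 − 1 = 4.531%
Granite Capital: compounded annually, EAR = 5.220%
The highest effective annual rate is Granite Capital at 5.220%.

Granite Capital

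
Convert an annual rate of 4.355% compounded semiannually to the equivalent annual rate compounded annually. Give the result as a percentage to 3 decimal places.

4.402%

EAR = (1 + 0.04355/2)^2 − 1 = 0.044024.
Compounded annually, the equivalent nominal rate is the EAR itself: 4.402%.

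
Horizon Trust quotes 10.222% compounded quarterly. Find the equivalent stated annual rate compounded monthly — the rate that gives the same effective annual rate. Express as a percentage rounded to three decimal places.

10.136%

EAR = (1 + 0.10222/4)^4 − 1 = 0.106206.
Solve (1 + r/12)^12 = 1.106206: r/12 = 1.106206^(1/12) − 1 = 0.008447, so r = 0.101361 = 10.136%.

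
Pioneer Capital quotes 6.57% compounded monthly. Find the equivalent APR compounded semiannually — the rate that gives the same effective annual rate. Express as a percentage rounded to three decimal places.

6.661%

EAR = (1 + 0.0657/12)^12 − 1 = 0.067715.
Solve (1 + r/2)^2 = 1.067715: r/2 = 1.067715^(1/2) − 1 = 0.033303, so r = 0.066606 = 6.661%.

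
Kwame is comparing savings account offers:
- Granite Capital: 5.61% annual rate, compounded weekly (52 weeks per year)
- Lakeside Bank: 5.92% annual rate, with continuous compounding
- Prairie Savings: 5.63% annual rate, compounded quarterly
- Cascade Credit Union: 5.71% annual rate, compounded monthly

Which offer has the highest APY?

Lakeside Bank

Granite Capital: (1 + 0.0561/52)^52 − 1 = 5.767%
Lakeside Bank: e^0.0592 − 1 = 6.099%
Prairie Savings: (1 + 0.0563/4)^4 − 1 = 5.750%
Cascade Credit Union: (1 + 0.0571/12)^12 − 1 = 5.862%
The highest effective annual rate is Lakeside Bank at 6.099%.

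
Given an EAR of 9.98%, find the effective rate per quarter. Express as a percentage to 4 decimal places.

2.4067%

The per-quarter rate i satisfies (1 + i)^4 = 1 + 0.0998.
i = 1.0998^(1/4) − 1 = 0.0240671 = 2.4067%.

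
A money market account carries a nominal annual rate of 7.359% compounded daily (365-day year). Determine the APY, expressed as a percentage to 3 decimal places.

EAR = (1 + 0.07359/365)^365 − 1.
= (1 + 0.000202)^365 − 1 = 1.076357 − 1 = 7.636%.

7.636%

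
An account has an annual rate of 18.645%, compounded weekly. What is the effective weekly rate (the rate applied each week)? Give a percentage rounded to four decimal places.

0.3586%

With a nominal annual rate compounded weekly, the periodic rate is the nominal rate divided by 52.
i = 0.18645 / 52 = 0.0035856 = 0.3586%.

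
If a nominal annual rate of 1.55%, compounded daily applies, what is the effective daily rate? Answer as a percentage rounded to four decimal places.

0.0042%

With a nominal annual rate compounded daily, the periodic rate is the nominal rate divided by 365.
i = 0.0155 / 365 = 0.0000425 = 0.0042%.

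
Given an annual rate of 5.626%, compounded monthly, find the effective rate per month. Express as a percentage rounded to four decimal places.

0.4688%

With a nominal annual rate compounded monthly, the periodic rate is the nominal rate divided by 12.
i = 0.05626 / 12 = 0.0046883 = 0.4688%.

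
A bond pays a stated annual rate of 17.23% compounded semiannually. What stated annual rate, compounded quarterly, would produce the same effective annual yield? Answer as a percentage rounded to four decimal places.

EAR = (1 + 0.1723/2)^2 − 1 = 0.179722.
Solve (1 + r/4)^4 = 1.179722: r/4 = 1.179722^(1/4) − 1 = 0.042185, so r = 0.168741 = 16.8741%.

16.8741%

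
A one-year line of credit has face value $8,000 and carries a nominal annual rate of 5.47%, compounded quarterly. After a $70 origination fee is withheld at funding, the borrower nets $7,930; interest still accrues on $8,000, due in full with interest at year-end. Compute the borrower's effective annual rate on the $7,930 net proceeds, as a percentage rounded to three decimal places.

Amount owed after one year: 8,000 × (1 + 0.0547/4)^4 = 8,000 × 1.055832 = $8,446.66.
Effective rate on net proceeds: 8,446.66 / 7,930 − 1 = 0.065152 = 6.515%.

6.515%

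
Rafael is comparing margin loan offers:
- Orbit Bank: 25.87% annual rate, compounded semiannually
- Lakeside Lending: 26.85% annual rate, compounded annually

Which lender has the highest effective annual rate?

Orbit Bank: (1 + 0.2587/2)^2 − 1 = 27.543%
Lakeside Lending: compounded annually, EAR = 26.850%
The highest effective annual rate is Orbit Bank at 27.543%.

Orbit Bank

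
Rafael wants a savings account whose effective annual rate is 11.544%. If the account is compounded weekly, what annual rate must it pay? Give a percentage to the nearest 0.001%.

(1 + r/52)^52 − 1 = 0.11544, so 1 + r/52 = 1.11544^(1/52).
r/52 = 0.002103, so r = 0.109364 = 10.936%.

10.936%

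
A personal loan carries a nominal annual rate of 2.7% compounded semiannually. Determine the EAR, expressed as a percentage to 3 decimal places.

EAR = (1 + 0.027/2)^2 − 1.
= (1 + 0.013500)^2 − 1 = 1.027182 − 1 = 2.718%.

2.718%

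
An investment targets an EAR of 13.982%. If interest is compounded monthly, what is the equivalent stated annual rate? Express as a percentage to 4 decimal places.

(1 + r/12)^12 − 1 = 0.13982, so 1 + r/12 = 1.13982^(1/12).
r/12 = 0.010966, so r = 0.131587 = 13.1587%.

13.1587%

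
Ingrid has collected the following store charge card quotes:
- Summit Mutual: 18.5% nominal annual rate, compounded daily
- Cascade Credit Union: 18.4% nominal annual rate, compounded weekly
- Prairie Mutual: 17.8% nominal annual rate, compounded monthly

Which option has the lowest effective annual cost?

Summit Mutual: (1 + 0.185/365)^365 − 1 = 20.316%
Cascade Credit Union: (1 + 0.184/52)^52 − 1 = 20.163%
Prairie Mutual: (1 + 0.178/12)^12 − 1 = 19.326%
The lowest effective annual rate is Prairie Mutual at 19.326%.

Prairie Mutual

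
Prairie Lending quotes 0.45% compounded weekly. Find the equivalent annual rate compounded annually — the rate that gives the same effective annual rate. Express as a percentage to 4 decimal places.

0.4510%

EAR = (1 + 0.0045/52)^52 − 1 = 0.004510.
Compounded annually, the equivalent nominal rate is the EAR itself: 0.4510%.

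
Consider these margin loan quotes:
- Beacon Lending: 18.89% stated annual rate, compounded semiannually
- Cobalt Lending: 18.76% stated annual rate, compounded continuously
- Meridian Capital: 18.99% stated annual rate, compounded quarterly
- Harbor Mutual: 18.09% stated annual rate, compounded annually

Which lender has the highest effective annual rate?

Beacon Lending: (1 + 0.1889/2)^2 − 1 = 19.782%
Cobalt Lending: e^0.1876 − 1 = 20.635%
Meridian Capital: (1 + 0.1899/4)^4 − 1 = 20.386%
Harbor Mutual: compounded annually, EAR = 18.090%
The highest effective annual rate is Cobalt Lending at 20.635%.

Cobalt Lending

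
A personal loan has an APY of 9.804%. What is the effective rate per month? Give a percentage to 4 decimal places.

0.7824%

The per-month rate i satisfies (1 + i)^12 = 1 + 0.09804.
i = 1.09804^(1/12) − 1 = 0.0078243 = 0.7824%.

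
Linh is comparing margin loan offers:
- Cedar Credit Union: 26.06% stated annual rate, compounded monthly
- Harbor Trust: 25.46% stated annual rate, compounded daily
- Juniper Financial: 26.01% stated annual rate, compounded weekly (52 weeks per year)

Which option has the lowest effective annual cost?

Cedar Credit Union: (1 + 0.2606/12)^12 − 1 = 29.409%
Harbor Trust: (1 + 0.2546/365)^365 − 1 = 28.983%
Juniper Financial: (1 + 0.2601/52)^52 − 1 = 29.622%
The lowest effective annual rate is Harbor Trust at 28.983%.

Harbor Trust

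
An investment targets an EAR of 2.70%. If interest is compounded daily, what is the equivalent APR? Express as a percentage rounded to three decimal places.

(1 + r/365)^365 − 1 = 0.0270, so 1 + r/365 = 1.0270^(1/365).
r/365 = 0.000073, so r = 0.026643 = 2.664%.

2.664%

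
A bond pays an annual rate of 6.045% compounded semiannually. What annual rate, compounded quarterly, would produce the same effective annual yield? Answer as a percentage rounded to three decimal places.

6.000%

EAR = (1 + 0.06045/2)^2 − 1 = 0.061364.
Solve (1 + r/4)^4 = 1.061364: r/4 = 1.061364^(1/4) − 1 = 0.015000, so r = 0.060000 = 6.000%.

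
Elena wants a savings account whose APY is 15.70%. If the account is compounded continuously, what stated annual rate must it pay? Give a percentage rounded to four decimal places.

Continuous: nominal r satisfies e^r − 1 = 0.1570.
r = ln(1 + 0.1570) = ln(1.1570) = 0.145830 = 14.5830%.

14.5830%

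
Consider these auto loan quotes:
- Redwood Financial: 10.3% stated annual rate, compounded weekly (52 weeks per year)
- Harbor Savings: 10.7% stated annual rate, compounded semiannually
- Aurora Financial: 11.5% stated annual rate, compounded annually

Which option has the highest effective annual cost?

Redwood Financial: (1 + 0.103/52)^52 − 1 = 10.838%
Harbor Savings: (1 + 0.107/2)^2 − 1 = 10.986%
Aurora Financial: compounded annually, EAR = 11.500%
The highest effective annual rate is Aurora Financial at 11.500%.

Aurora Financial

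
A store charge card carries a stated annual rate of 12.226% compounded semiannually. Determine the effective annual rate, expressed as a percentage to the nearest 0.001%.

12.600%

EAR = (1 + 0.12226/2)^2 − 1.
= 1.125997 − 1 = 12.600%.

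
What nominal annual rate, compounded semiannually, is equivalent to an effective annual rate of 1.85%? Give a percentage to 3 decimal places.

1.842%

(1 + r/2)^2 − 1 = 0.0185, so 1 + r/2 = 1.0185^(1/2).
r/2 = 0.009208, so r = 0.018415 = 1.842%.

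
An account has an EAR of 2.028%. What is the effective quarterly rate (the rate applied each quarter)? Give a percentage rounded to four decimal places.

The per-quarter rate i satisfies (1 + i)^4 = 1 + 0.02028.
i = 1.02028^(1/4) − 1 = 0.0050319 = 0.5032%.

0.5032%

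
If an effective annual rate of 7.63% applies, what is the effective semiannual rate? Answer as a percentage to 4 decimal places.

The per-half-year rate i satisfies (1 + i)^2 = 1 + 0.0763.
i = 1.0763^(1/2) − 1 = 0.0374488 = 3.7449%.

3.7449%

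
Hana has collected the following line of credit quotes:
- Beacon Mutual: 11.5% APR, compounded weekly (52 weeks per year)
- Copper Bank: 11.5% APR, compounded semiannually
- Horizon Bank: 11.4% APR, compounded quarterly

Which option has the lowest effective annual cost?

Copper Bank

Beacon Mutual: (1 + 0.115/52)^52 − 1 = 12.173%
Copper Bank: (1 + 0.115/2)^2 − 1 = 11.831%
Horizon Bank: (1 + 0.114/4)^4 − 1 = 11.897%
The lowest effective annual rate is Copper Bank at 11.831%.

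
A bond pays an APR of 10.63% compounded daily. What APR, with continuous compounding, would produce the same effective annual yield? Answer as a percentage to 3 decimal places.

EAR = (1 + 0.1063/365)^365 − 1 = 0.112138.
Equivalent continuous rate: r = ln(1 + 0.112138) = 0.106285 = 10.628%.

10.628%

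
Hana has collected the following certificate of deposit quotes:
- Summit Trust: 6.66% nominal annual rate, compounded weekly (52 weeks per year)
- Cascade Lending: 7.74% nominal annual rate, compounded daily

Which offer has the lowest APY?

Summit Trust: (1 + 0.0666/52)^52 − 1 = 6.882%
Cascade Lending: (1 + 0.0774/365)^365 − 1 = 8.047%
The lowest effective annual rate is Summit Trust at 6.882%.

Summit Trust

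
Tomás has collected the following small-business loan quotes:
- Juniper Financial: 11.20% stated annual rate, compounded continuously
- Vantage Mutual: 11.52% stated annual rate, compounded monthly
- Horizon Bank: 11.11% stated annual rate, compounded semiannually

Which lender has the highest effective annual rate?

Juniper Financial: e^0.1120 − 1 = 11.851%
Vantage Mutual: (1 + 0.1152/12)^12 − 1 = 12.148%
Horizon Bank: (1 + 0.1111/2)^2 − 1 = 11.419%
The highest effective annual rate is Vantage Mutual at 12.148%.

Vantage Mutual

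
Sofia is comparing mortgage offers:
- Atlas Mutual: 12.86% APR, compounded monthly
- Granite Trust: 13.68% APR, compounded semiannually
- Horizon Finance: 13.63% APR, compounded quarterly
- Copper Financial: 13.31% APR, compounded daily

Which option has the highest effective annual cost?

Horizon Finance

Atlas Mutual: (1 + 0.1286/12)^12 − 1 = 13.646%
Granite Trust: (1 + 0.1368/2)^2 − 1 = 14.148%
Horizon Finance: (1 + 0.1363/4)^4 − 1 = 14.343%
Copper Financial: (1 + 0.1331/365)^365 − 1 = 14.234%
The highest effective annual rate is Horizon Finance at 14.343%.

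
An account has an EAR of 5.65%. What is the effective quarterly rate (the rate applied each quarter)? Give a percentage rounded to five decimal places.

1.38352%

The per-quarter rate i satisfies (1 + i)^4 = 1 + 0.0565.
i = 1.0565^(1/4) − 1 = 0.0138352 = 1.38352%.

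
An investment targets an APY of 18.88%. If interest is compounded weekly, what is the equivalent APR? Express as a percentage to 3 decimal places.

(1 + r/52)^52 − 1 = 0.1888, so 1 + r/52 = 1.1888^(1/52).
r/52 = 0.003331, so r = 0.173232 = 17.323%.

17.323%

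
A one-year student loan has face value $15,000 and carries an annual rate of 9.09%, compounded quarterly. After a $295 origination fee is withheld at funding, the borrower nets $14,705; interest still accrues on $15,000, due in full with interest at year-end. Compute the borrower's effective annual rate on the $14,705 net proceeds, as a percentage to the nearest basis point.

11.60%

Amount owed after one year: 15,000 × (1 + 0.0909/4)^4 = 15,000 × 1.094046 = $16,410.69.
Effective rate on net proceeds: 16,410.69 / 14,705 − 1 = 0.115994 = 11.60%.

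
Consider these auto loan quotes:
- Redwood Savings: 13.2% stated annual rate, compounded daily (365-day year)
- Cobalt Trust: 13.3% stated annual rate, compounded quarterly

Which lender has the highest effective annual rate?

Redwood Savings: (1 + 0.132/365)^365 − 1 = 14.108%
Cobalt Trust: (1 + 0.133/4)^4 − 1 = 13.978%
The highest effective annual rate is Redwood Savings at 14.108%.

Redwood Savings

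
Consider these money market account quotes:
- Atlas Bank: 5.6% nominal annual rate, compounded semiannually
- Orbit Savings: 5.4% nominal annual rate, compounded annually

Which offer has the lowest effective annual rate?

Atlas Bank: (1 + 0.056/2)^2 − 1 = 5.678%
Orbit Savings: compounded annually, EAR = 5.400%
The lowest effective annual rate is Orbit Savings at 5.400%.

Orbit Savings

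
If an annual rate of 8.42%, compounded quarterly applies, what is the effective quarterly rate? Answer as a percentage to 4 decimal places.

2.1050%

With a nominal annual rate compounded quarterly, the periodic rate is the nominal rate divided by 4.
i = 0.0842 / 4 = 0.0210500 = 2.1050%.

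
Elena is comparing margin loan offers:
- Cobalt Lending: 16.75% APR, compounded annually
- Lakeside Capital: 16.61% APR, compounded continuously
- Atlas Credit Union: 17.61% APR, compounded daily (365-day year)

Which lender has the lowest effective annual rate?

Cobalt Lending

Cobalt Lending: compounded annually, EAR = 16.750%
Lakeside Capital: e^0.1661 − 1 = 18.069%
Atlas Credit Union: (1 + 0.1761/365)^365 − 1 = 19.251%
The lowest effective annual rate is Cobalt Lending at 16.750%.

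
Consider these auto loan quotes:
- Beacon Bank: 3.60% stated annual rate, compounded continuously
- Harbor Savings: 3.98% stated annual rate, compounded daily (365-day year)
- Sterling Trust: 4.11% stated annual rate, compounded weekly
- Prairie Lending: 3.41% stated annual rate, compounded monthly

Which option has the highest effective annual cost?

Beacon Bank: e^0.0360 − 1 = 3.666%
Harbor Savings: (1 + 0.0398/365)^365 − 1 = 4.060%
Sterling Trust: (1 + 0.0411/52)^52 − 1 = 4.194%
Prairie Lending: (1 + 0.0341/12)^12 − 1 = 3.464%
The highest effective annual rate is Sterling Trust at 4.194%.

Sterling Trust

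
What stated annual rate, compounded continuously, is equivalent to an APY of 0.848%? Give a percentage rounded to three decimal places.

0.844%

Continuous: nominal r satisfies e^r − 1 = 0.00848.
r = ln(1 + 0.00848) = ln(1.00848) = 0.008444 = 0.844%.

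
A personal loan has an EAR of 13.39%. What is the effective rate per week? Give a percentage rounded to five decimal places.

The per-week rate i satisfies (1 + i)^52 = 1 + 0.1339.
i = 1.1339^(1/52) − 1 = 0.0024195 = 0.24195%.

0.24195%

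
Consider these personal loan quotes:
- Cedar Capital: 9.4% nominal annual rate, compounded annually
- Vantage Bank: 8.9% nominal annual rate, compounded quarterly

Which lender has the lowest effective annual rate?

Vantage Bank

Cedar Capital: compounded annually, EAR = 9.400%
Vantage Bank: (1 + 0.089/4)^4 − 1 = 9.201%
The lowest effective annual rate is Vantage Bank at 9.201%.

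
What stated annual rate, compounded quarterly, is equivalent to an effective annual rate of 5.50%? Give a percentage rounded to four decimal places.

(1 + r/4)^4 − 1 = 0.0550, so 1 + r/4 = 1.0550^(1/4).
r/4 = 0.013475, so r = 0.053901 = 5.3901%.

5.3901%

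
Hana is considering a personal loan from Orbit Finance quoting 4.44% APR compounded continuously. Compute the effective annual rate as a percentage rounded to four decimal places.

With continuous compounding, EAR = e^0.0444 − 1.
e^0.0444 = 1.045400, so EAR = 0.045400 = 4.5400%.

4.5400%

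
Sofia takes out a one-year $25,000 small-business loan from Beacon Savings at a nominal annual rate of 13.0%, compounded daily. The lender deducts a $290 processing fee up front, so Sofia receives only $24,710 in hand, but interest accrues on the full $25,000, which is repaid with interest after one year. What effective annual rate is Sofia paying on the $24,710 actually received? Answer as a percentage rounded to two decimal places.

15.22%

Amount owed after one year: 25,000 × (1 + 0.130/365)^365 = 25,000 × 1.138802 = $28,470.05.
Effective rate on net proceeds: 28,470.05 / 24,710 − 1 = 0.152167 = 15.22%.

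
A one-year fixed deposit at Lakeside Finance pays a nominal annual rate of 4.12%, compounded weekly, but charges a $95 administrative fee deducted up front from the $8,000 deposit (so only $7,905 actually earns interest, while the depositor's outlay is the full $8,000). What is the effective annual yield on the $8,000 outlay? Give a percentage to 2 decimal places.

2.97%

Value after one year: 7,905 × (1 + 0.0412/52)^52 = 7,905 × 1.042043 = $8,237.35.
Effective yield on the $8,000 outlay: 8,237.35 / 8,000 − 1 = 0.029669 = 2.97%.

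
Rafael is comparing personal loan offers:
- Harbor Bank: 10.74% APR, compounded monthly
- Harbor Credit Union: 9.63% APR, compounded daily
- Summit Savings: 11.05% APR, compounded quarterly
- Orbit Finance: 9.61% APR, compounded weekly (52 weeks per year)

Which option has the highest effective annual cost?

Summit Savings

Harbor Bank: (1 + 0.1074/12)^12 − 1 = 11.285%
Harbor Credit Union: (1 + 0.0963/365)^365 − 1 = 10.108%
Summit Savings: (1 + 0.1105/4)^4 − 1 = 11.516%
Orbit Finance: (1 + 0.0961/52)^52 − 1 = 10.077%
The highest effective annual rate is Summit Savings at 11.516%.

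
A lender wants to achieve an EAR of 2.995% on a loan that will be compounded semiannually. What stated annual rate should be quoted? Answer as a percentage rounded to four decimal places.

2.9729%

(1 + r/2)^2 − 1 = 0.02995, so 1 + r/2 = 1.02995^(1/2).
r/2 = 0.014865, so r = 0.029729 = 2.9729%.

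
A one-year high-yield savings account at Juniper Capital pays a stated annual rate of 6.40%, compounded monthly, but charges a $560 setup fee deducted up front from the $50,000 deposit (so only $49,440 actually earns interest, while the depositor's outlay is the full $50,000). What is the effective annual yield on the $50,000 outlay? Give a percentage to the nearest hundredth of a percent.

Value after one year: 49,440 × (1 + 0.0640/12)^12 = 49,440 × 1.065911 = $52,698.65.
Effective yield on the $50,000 outlay: 52,698.65 / 50,000 − 1 = 0.053973 = 5.40%.

5.40%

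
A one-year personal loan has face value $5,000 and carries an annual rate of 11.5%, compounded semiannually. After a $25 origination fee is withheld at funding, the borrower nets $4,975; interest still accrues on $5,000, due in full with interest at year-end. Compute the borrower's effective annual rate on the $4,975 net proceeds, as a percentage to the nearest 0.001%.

Amount owed after one year: 5,000 × (1 + 0.115/2)^2 = 5,000 × 1.118306 = $5,591.53.
Effective rate on net proceeds: 5,591.53 / 4,975 − 1 = 0.123926 = 12.393%.

12.393%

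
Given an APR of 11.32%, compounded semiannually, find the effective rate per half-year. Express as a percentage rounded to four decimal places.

With a nominal annual rate compounded semiannually, the periodic rate is the nominal rate divided by 2.
i = 0.1132 / 2 = 0.0566000 = 5.6600%.

5.6600%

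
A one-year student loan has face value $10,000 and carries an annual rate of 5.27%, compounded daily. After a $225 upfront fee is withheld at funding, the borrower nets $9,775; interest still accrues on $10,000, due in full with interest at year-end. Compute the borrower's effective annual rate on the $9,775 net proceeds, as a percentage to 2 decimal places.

7.84%

Amount owed after one year: 10,000 × (1 + 0.0527/365)^365 = 10,000 × 1.054109 = $10,541.09.
Effective rate on net proceeds: 10,541.09 / 9,775 − 1 = 0.078373 = 7.84%.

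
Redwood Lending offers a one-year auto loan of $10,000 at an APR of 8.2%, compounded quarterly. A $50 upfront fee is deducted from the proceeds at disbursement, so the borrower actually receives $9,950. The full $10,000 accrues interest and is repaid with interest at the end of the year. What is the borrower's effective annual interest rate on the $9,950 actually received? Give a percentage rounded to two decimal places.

Amount owed after one year: 10,000 × (1 + 0.082/4)^4 = 10,000 × 1.084556 = $10,845.56.
Effective rate on net proceeds: 10,845.56 / 9,950 − 1 = 0.090006 = 9.00%.

9.00%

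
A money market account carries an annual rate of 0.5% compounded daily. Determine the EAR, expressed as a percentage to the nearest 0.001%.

EAR = (1 + 0.005/365)^365 − 1.
= (1 + 0.000014)^365 − 1 = 1.005012 − 1 = 0.501%.

0.501%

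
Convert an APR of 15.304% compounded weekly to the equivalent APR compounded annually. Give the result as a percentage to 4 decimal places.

16.5110%

EAR = (1 + 0.15304/52)^52 − 1 = 0.165110.
Compounded annually, the equivalent nominal rate is the EAR itself: 16.5110%.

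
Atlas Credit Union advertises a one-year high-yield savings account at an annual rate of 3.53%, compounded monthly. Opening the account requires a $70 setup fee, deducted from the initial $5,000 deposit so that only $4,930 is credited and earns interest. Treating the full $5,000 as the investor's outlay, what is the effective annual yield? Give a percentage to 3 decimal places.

2.137%

Value after one year: 4,930 × (1 + 0.0353/12)^12 = 4,930 × 1.035877 = $5,106.87.
Effective yield on the $5,000 outlay: 5,106.87 / 5,000 − 1 = 0.021374 = 2.137%.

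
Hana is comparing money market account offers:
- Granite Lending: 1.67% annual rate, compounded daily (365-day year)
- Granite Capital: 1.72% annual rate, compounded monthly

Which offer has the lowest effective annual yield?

Granite Lending

Granite Lending: (1 + 0.0167/365)^365 − 1 = 1.684%
Granite Capital: (1 + 0.0172/12)^12 − 1 = 1.734%
The lowest effective annual rate is Granite Lending at 1.684%.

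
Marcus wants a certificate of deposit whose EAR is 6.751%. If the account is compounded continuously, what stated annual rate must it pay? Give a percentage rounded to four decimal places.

6.5329%

Continuous: nominal r satisfies e^r − 1 = 0.06751.
r = ln(1 + 0.06751) = ln(1.06751) = 0.065329 = 6.5329%.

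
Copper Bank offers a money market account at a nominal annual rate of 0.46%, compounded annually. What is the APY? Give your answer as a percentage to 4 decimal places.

Annual compounding means the effective rate equals the nominal rate: 0.4600%.

0.4600%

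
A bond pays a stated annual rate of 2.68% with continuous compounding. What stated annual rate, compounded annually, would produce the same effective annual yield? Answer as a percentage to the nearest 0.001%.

EAR under continuous compounding: e^0.0268 − 1 = 0.027162.
Compounded annually, the equivalent nominal rate is the EAR itself: 2.716%.

2.716%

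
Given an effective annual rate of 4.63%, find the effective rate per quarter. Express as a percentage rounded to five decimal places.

The per-quarter rate i satisfies (1 + i)^4 = 1 + 0.0463.
i = 1.0463^(1/4) − 1 = 0.0113793 = 1.13793%.

1.13793%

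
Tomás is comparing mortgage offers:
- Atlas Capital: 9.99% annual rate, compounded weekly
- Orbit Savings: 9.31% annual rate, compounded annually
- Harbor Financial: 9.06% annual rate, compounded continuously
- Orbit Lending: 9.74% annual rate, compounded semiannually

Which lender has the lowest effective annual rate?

Orbit Savings

Atlas Capital: (1 + 0.0999/52)^52 − 1 = 10.495%
Orbit Savings: compounded annually, EAR = 9.310%
Harbor Financial: e^0.0906 − 1 = 9.483%
Orbit Lending: (1 + 0.0974/2)^2 − 1 = 9.977%
The lowest effective annual rate is Orbit Savings at 9.310%.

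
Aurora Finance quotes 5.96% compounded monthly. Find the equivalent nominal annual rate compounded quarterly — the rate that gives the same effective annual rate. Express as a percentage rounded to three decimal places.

5.990%

EAR = (1 + 0.0596/12)^12 − 1 = 0.061255.
Solve (1 + r/4)^4 = 1.061255: r/4 = 1.061255^(1/4) − 1 = 0.014974, so r = 0.059897 = 5.990%.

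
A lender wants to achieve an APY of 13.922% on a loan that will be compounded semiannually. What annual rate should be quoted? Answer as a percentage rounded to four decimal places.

13.4685%

(1 + r/2)^2 − 1 = 0.13922, so 1 + r/2 = 1.13922^(1/2).
r/2 = 0.067342, so r = 0.134685 = 13.4685%.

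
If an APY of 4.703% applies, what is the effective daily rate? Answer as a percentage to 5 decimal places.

0.01259%

The per-day rate i satisfies (1 + i)^365 = 1 + 0.04703.
i = 1.04703^(1/365) − 1 = 0.0001259 = 0.01259%.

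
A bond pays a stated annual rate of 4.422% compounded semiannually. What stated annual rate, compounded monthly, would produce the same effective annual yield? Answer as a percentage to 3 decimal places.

4.382%

EAR = (1 + 0.04422/2)^2 − 1 = 0.044709.
Solve (1 + r/12)^12 = 1.044709: r/12 = 1.044709^(1/12) − 1 = 0.003652, so r = 0.043818 = 4.382%.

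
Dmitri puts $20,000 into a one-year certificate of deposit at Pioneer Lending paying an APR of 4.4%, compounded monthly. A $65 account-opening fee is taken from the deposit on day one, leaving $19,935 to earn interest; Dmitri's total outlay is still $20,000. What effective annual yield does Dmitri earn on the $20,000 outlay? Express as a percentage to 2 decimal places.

4.15%

Value after one year: 19,935 × (1 + 0.044/12)^12 = 19,935 × 1.044898 = $20,830.05.
Effective yield on the $20,000 outlay: 20,830.05 / 20,000 − 1 = 0.041502 = 4.15%.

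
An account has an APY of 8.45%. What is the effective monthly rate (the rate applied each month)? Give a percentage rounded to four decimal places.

The per-month rate i satisfies (1 + i)^12 = 1 + 0.0845.
i = 1.0845^(1/12) − 1 = 0.0067828 = 0.6783%.

0.6783%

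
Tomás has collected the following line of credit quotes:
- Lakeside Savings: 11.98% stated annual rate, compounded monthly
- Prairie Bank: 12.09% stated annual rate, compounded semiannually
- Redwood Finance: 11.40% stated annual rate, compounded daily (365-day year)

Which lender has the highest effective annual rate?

Lakeside Savings

Lakeside Savings: (1 + 0.1198/12)^12 − 1 = 12.660%
Prairie Bank: (1 + 0.1209/2)^2 − 1 = 12.455%
Redwood Finance: (1 + 0.1140/365)^365 − 1 = 12.073%
The highest effective annual rate is Lakeside Savings at 12.660%.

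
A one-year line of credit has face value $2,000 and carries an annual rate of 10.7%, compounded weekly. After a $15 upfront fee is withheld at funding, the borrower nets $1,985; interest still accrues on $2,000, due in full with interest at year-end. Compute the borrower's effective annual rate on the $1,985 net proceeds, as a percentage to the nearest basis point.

Amount owed after one year: 2,000 × (1 + 0.107/52)^52 = 2,000 × 1.112812 = $2,225.62.
Effective rate on net proceeds: 2,225.62 / 1,985 − 1 = 0.121221 = 12.12%.

12.12%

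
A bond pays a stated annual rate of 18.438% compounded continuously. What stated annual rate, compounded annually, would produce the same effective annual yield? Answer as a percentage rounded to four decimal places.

20.2473%

EAR under continuous compounding: e^0.18438 − 1 = 0.202473.
Compounded annually, the equivalent nominal rate is the EAR itself: 20.2473%.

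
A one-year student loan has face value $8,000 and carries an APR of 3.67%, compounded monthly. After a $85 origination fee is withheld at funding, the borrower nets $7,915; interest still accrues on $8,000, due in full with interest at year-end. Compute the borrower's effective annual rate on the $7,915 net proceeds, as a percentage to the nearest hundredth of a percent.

4.85%

Amount owed after one year: 8,000 × (1 + 0.0367/12)^12 = 8,000 × 1.037324 = $8,298.59.
Effective rate on net proceeds: 8,298.59 / 7,915 − 1 = 0.048464 = 4.85%.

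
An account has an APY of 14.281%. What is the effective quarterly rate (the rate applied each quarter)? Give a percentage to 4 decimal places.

The per-quarter rate i satisfies (1 + i)^4 = 1 + 0.14281.
i = 1.14281^(1/4) − 1 = 0.0339356 = 3.3936%.

3.3936%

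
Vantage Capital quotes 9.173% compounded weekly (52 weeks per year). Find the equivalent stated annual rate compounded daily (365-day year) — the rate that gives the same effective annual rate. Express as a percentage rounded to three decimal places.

EAR = (1 + 0.09173/52)^52 − 1 = 0.095980.
Solve (1 + r/365)^365 = 1.095980: r/365 = 1.095980^(1/365) − 1 = 0.000251, so r = 0.091661 = 9.166%.

9.166%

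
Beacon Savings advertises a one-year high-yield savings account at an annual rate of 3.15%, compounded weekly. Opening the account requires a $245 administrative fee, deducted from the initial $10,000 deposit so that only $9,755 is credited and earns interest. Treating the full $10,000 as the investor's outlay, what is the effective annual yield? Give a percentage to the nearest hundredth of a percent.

Value after one year: 9,755 × (1 + 0.0315/52)^52 = 9,755 × 1.031992 = $10,067.08.
Effective yield on the $10,000 outlay: 10,067.08 / 10,000 − 1 = 0.006708 = 0.67%.

0.67%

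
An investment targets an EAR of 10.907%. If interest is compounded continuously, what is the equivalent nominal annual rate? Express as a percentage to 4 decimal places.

10.3522%

Continuous: nominal r satisfies e^r − 1 = 0.10907.
r = ln(1 + 0.10907) = ln(1.10907) = 0.103522 = 10.3522%.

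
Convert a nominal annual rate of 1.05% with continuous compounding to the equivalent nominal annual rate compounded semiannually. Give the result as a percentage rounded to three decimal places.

1.053%

EAR under continuous compounding: e^0.0105 − 1 = 0.010555.
Solve (1 + r/2)^2 = 1.010555: r/2 = 1.010555^(1/2) − 1 = 0.005264, so r = 0.010528 = 1.053%.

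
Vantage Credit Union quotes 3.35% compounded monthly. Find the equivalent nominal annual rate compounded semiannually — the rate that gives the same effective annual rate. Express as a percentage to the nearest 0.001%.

EAR = (1 + 0.0335/12)^12 − 1 = 0.034019.
Solve (1 + r/2)^2 = 1.034019: r/2 = 1.034019^(1/2) − 1 = 0.016867, so r = 0.033735 = 3.373%.

3.373%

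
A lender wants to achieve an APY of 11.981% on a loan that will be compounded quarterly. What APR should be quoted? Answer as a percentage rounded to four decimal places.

11.4775%

(1 + r/4)^4 − 1 = 0.11981, so 1 + r/4 = 1.11981^(1/4).
r/4 = 0.028694, so r = 0.114775 = 11.4775%.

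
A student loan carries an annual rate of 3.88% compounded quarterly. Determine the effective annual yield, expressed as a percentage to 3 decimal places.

3.937%

EAR = (1 + 0.0388/4)^4 − 1.
= (1 + 0.009700)^4 − 1 = 1.039368 − 1 = 3.937%.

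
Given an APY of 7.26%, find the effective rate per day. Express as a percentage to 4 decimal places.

0.0192%

The per-day rate i satisfies (1 + i)^365 = 1 + 0.0726.
i = 1.0726^(1/365) − 1 = 0.0001920 = 0.0192%.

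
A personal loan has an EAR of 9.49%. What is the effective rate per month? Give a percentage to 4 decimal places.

The per-month rate i satisfies (1 + i)^12 = 1 + 0.0949.
i = 1.0949^(1/12) − 1 = 0.0075839 = 0.7584%.

0.7584%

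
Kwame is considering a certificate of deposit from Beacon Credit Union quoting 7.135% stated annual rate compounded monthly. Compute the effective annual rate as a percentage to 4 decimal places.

EAR = (1 + 0.07135/12)^12 − 1.
= 1.073730 − 1 = 7.3730%.

7.3730%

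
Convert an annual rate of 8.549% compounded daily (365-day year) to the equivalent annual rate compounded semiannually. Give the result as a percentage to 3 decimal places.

EAR = (1 + 0.08549/365)^365 − 1 = 0.089240.
Solve (1 + r/2)^2 = 1.089240: r/2 = 1.089240^(1/2) − 1 = 0.043667, so r = 0.087333 = 8.733%.

8.733%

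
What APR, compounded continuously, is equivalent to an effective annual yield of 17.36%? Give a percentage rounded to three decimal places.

Continuous: nominal r satisfies e^r − 1 = 0.1736.
r = ln(1 + 0.1736) = ln(1.1736) = 0.160076 = 16.008%.

16.008%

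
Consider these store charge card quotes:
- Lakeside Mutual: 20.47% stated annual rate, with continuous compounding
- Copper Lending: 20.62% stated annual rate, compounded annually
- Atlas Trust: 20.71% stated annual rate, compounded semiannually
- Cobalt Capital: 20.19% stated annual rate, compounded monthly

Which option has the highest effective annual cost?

Lakeside Mutual: e^0.2047 − 1 = 22.716%
Copper Lending: compounded annually, EAR = 20.620%
Atlas Trust: (1 + 0.2071/2)^2 − 1 = 21.782%
Cobalt Capital: (1 + 0.2019/12)^12 − 1 = 22.167%
The highest effective annual rate is Lakeside Mutual at 22.716%.

Lakeside Mutual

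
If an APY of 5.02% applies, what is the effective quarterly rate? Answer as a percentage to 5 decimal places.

The per-quarter rate i satisfies (1 + i)^4 = 1 + 0.0502.
i = 1.0502^(1/4) − 1 = 0.0123204 = 1.23204%.

1.23204%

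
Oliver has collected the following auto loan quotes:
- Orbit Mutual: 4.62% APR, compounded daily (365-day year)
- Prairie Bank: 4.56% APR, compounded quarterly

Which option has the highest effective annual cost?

Orbit Mutual: (1 + 0.0462/365)^365 − 1 = 4.728%
Prairie Bank: (1 + 0.0456/4)^4 − 1 = 4.639%
The highest effective annual rate is Orbit Mutual at 4.728%.

Orbit Mutual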